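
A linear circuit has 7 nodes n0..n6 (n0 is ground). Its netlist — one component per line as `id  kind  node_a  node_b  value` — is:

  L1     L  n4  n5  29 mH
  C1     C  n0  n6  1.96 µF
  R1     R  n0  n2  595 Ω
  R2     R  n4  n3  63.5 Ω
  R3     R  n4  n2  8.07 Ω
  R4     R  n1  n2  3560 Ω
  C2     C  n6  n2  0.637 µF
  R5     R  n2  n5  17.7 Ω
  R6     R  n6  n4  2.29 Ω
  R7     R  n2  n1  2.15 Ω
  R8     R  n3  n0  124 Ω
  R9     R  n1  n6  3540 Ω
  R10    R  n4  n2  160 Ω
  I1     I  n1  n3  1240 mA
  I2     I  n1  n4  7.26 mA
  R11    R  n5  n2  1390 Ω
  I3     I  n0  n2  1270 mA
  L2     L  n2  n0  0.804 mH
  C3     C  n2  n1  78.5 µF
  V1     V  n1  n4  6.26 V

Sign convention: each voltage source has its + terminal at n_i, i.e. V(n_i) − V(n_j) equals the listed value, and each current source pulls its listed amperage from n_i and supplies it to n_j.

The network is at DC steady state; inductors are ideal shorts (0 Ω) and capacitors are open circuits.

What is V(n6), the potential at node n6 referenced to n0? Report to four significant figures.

-5.061 V

Apply KCL at each of the 6 non-ground nodes and solve the resulting linear system.
Node n1: branches {R4, R7, R9, I1, I2, C3, V1} → V_1 = 1.195
Node n2: branches {R1, R3, R4, C2, R5, R7, R10, R11, I3, L2, C3} → V_2 = 0.000
Node n3: branches {R2, R8, I1} → V_3 = 48.72
Node n4: branches {L1, R2, R3, R6, R10, I2, V1} → V_4 = -5.065
Node n5: branches {L1, R5, R11} → V_5 = -5.065
Node n6: branches {C1, C2, R6, R9} → V_6 = -5.061
Source currents: i(L1)=-0.2898, i(L2)=0.8771, i(V1)=-1.805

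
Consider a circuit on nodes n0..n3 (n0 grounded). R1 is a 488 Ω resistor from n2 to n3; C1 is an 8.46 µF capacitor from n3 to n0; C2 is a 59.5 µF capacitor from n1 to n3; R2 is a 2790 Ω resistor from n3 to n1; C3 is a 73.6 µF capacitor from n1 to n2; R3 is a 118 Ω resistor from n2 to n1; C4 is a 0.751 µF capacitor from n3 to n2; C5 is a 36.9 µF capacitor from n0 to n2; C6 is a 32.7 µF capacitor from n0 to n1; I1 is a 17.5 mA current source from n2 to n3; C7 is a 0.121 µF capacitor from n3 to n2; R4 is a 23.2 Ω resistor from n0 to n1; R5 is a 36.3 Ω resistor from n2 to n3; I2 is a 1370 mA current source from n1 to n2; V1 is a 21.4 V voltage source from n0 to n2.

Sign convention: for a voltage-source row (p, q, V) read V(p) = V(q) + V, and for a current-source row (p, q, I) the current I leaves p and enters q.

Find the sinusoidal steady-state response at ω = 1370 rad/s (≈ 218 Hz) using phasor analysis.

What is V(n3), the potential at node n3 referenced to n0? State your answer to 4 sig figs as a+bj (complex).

-16.43+5.839j V

Element admittances at ω=1370 rad/s:
  Y(R1) = 0.002049+0.000j S between n2,n3
  Y(C1) = 0.000+0.01159j S between n3,n0
  Y(C2) = 0.000+0.08152j S between n1,n3
  Y(R2) = 0.0003584+0.000j S between n3,n1
  Y(C3) = 0.000+0.1008j S between n1,n2
  Y(R3) = 0.008475+0.000j S between n2,n1
  Y(C4) = 0.000+0.001029j S between n3,n2
  Y(C5) = 0.000+0.05055j S between n0,n2
  Y(C6) = 0.000+0.04480j S between n0,n1
  I1: injects 0.0175 A into n3 (from n2)
  Y(C7) = 0.000+0.0001658j S between n3,n2
  Y(R4) = 0.04310+0.000j S between n0,n1
  Y(R5) = 0.02755+0.000j S between n2,n3
  I2: injects 1.37 A into n2 (from n1)
  V1: constraint V(n0)−V(n2) = 21.4
Assemble and solve the 4×4 MNA system:
  V(n1)=-16.57+5.163j  V(n2)=-21.40+0.000j  V(n3)=-16.43+5.839j
  i(V1)=-1.013-1.792j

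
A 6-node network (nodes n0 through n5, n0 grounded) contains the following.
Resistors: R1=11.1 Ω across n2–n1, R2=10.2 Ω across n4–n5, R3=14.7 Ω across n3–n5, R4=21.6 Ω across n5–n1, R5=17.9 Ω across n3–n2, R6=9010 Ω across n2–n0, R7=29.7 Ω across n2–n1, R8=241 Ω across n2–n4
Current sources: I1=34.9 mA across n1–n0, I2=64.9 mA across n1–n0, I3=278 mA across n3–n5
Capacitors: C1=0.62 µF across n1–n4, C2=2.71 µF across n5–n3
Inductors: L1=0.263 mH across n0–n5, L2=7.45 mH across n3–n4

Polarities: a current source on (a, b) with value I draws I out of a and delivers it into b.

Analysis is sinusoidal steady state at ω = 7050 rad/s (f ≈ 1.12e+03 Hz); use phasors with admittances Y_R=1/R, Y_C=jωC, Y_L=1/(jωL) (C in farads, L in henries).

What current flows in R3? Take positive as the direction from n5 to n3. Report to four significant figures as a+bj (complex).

Apply KCL at each of the 5 non-ground nodes and solve the resulting linear system.
Node n1: branches {R1, I1, C1, R4, I2, R7} → V_1 = -2.667+0.003398j
Node n2: branches {R1, R5, R6, R7, R8} → V_2 = -2.847-0.01426j
Node n3: branches {R3, C2, R5, L2, I3} → V_3 = -3.449-0.07866j
Node n4: branches {C1, R2, R8, L2} → V_4 = -0.1771+0.3256j
Node n5: branches {R2, R3, L1, R4, C2, I3} → V_5 = -2.935e-06-0.1845j

0.2346-0.007198j A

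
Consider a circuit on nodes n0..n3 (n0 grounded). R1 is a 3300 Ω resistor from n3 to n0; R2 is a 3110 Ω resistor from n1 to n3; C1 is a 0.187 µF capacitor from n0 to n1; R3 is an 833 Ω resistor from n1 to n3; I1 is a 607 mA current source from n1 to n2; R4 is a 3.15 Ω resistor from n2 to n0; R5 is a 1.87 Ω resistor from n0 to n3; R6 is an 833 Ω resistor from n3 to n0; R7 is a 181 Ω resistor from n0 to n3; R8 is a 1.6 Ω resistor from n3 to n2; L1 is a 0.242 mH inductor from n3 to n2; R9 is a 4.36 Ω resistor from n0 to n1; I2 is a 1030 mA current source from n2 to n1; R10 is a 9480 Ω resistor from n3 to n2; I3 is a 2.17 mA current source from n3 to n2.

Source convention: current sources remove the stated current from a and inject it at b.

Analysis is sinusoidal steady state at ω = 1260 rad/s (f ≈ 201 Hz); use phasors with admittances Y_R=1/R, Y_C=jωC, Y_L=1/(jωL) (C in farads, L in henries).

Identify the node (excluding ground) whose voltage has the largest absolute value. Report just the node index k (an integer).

1

MNA unknowns: 3 node voltages V₁..V_3
R1: Y=0.0003030+0.000j on G[3,0]
R2: Y=0.0003215+0.000j on G[1,3]
C1: Y=0.000+0.0002356j on G[0,1]
R3: Y=0.001200+0.000j on G[1,3]
I1: z[1]−=0.607, z[2]+=0.607
R4: Y=0.3175+0.000j on G[2,0]
R5: Y=0.5348+0.000j on G[0,3]
R6: Y=0.001200+0.000j on G[3,0]
R7: Y=0.005525+0.000j on G[0,3]
R8: Y=0.6250+0.000j on G[3,2]
L1: Y=0.000-3.280j on G[3,2]
R9: Y=0.2294+0.000j on G[0,1]
I2: z[2]−=1.03, z[1]+=1.03
R10: Y=0.0001055+0.000j on G[3,2]
I3: z[3]−=0.00217, z[2]+=0.00217
solve → V1=1.829-0.001681j, V2=-0.5003-0.04812j, V3=-0.4811+0.02811j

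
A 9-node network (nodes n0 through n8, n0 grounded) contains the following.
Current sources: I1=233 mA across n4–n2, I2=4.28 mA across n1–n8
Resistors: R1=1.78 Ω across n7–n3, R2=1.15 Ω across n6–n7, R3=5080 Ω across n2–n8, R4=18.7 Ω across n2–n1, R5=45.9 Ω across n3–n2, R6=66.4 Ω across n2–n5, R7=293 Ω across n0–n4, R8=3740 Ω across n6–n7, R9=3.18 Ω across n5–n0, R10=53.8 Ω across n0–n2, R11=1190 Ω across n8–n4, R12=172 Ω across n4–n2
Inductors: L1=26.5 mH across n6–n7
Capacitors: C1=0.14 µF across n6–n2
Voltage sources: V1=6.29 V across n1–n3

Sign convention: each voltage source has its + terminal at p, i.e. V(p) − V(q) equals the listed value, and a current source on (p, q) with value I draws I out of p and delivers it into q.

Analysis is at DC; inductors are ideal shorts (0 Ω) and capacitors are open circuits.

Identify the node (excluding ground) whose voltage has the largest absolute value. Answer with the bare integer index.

Element admittances at DC:
  I1: injects 0.233 A into n2 (from n4)
  Y(R1) = 0.5618 S between n7,n3
  Y(R2) = 0.8696 S between n6,n7
  Y(R3) = 0.0001969 S between n2,n8
  L1: short n6↔n7 (DC inductor)
  Y(R4) = 0.05348 S between n2,n1
  Y(R5) = 0.02179 S between n3,n2
  Y(C1) = 0.000 S between n6,n2
  Y(R6) = 0.01506 S between n2,n5
  Y(R7) = 0.003413 S between n0,n4
  I2: injects 0.00428 A into n8 (from n1)
  Y(R8) = 0.0002674 S between n6,n7
  Y(R9) = 0.3145 S between n5,n0
  Y(R10) = 0.01859 S between n0,n2
  Y(R11) = 0.0008403 S between n8,n4
  Y(R12) = 0.005814 S between n4,n2
  V1: constraint V(n1)−V(n3) = 6.29
Assemble and solve the 10×10 MNA system:
  V(n1)=4.140  V(n2)=2.376  V(n3)=-2.150  V(n4)=-22.94  V(n5)=0.1086  V(n6)=-2.150  V(n7)=-2.150  V(n8)=-14.01
  i(L1)=0.000  i(V1)=-0.09861

4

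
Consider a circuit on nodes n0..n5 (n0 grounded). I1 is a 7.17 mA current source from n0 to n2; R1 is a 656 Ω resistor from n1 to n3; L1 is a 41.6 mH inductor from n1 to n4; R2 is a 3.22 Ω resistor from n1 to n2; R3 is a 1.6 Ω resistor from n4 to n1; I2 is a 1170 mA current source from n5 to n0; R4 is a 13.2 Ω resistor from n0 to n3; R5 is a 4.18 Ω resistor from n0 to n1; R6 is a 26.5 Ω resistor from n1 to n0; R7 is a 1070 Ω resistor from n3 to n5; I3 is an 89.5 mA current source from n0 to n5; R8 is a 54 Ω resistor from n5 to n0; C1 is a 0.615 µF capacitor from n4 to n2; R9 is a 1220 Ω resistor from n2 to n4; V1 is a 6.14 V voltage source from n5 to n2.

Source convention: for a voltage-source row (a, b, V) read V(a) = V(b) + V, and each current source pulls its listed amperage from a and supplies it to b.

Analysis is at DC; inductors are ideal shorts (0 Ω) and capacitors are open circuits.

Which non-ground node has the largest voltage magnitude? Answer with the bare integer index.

Apply KCL at each of the 5 non-ground nodes and solve the resulting linear system.
Node n1: branches {R1, L1, R2, R3, R5, R6} → V_1 = -3.783
Node n2: branches {I1, R2, C1, R9, V1} → V_2 = -7.166
Node n3: branches {R1, R4, R7} → V_3 = -0.08599
Node n4: branches {L1, R3, C1, R9} → V_4 = -3.783
Node n5: branches {I2, R7, I3, R8, V1} → V_5 = -1.026
Source currents: i(L1)=0.002773, i(V1)=-1.061

2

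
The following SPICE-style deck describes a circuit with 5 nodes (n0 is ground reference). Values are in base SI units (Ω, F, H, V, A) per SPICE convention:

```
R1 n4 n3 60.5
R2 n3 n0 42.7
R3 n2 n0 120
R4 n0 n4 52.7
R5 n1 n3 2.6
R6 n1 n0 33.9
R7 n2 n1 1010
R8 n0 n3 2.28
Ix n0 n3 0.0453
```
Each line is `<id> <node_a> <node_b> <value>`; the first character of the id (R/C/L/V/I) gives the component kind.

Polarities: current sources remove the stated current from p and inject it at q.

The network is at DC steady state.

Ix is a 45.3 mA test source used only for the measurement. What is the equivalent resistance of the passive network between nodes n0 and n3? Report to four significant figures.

Apply KCL at each of the 4 non-ground nodes and solve the resulting linear system.
Node n1: branches {R5, R6, R7} → V_1 = 0.08413
Node n2: branches {R3, R7} → V_2 = 0.008935
Node n3: branches {R1, R2, R5, R8, Ix} → V_3 = 0.09078
Node n4: branches {R1, R4} → V_4 = 0.04226

R_eq = 2.004 Ω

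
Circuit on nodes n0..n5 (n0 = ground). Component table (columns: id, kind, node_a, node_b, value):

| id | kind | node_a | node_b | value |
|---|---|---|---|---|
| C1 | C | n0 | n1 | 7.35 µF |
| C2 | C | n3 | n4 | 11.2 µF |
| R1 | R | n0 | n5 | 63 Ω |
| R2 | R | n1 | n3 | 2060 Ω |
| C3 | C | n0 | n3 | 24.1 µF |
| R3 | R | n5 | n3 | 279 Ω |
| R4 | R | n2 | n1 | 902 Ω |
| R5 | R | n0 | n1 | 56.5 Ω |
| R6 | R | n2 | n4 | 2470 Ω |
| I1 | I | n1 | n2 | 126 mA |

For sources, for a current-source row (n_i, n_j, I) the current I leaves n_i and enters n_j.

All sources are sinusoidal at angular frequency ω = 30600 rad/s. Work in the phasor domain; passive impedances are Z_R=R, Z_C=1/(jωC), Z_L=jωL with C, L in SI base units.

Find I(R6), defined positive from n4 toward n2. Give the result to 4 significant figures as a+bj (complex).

MNA unknowns: 5 node voltages V₁..V_5
C1: Y=0.000+0.2249j on G[0,1]
C2: Y=0.000+0.3427j on G[3,4]
R1: Y=0.01587+0.000j on G[0,5]
R2: Y=0.0004854+0.000j on G[1,3]
C3: Y=0.000+0.7375j on G[0,3]
R3: Y=0.003584+0.000j on G[5,3]
R4: Y=0.001109+0.000j on G[2,1]
R5: Y=0.01770+0.000j on G[0,1]
R6: Y=0.0004049+0.000j on G[2,4]
I1: z[1]−=0.126, z[2]+=0.126
solve → V1=-0.01252+0.1488j, V2=83.24+0.07049j, V3=0.0004270-0.04569j, V4=0.0006804-0.1440j, V5=7.865e-05-0.008416j

-0.03370-8.685e-05j A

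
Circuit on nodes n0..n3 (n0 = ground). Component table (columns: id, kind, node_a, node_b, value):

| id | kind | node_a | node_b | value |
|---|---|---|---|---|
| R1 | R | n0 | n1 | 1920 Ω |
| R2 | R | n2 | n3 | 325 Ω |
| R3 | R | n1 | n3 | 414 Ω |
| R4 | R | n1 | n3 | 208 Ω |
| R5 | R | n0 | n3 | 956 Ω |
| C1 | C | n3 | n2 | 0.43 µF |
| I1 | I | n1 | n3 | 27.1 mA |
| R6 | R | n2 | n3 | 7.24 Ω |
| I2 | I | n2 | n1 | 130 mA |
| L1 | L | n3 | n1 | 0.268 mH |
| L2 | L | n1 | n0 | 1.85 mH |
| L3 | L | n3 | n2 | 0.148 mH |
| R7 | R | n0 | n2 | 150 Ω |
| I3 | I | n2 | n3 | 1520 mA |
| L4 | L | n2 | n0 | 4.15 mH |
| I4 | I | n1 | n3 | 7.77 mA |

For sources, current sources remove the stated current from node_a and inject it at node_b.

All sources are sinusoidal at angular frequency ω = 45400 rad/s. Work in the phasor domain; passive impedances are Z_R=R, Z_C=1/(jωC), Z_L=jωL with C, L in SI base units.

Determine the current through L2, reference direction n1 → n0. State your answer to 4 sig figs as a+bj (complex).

0.04436-0.01391j A

Element admittances at ω=45400 rad/s:
  Y(R1) = 0.0005208+0.000j S between n0,n1
  Y(R2) = 0.003077+0.000j S between n2,n3
  Y(R3) = 0.002415+0.000j S between n1,n3
  Y(R4) = 0.004808+0.000j S between n1,n3
  Y(R5) = 0.001046+0.000j S between n0,n3
  Y(C1) = 0.000+0.01952j S between n3,n2
  I1: injects 0.0271 A into n3 (from n1)
  Y(R6) = 0.1381+0.000j S between n2,n3
  I2: injects 0.13 A into n1 (from n2)
  Y(L1) = 0.000-0.08219j S between n3,n1
  Y(L2) = 0.000-0.01191j S between n1,n0
  Y(L3) = 0.000-0.1488j S between n3,n2
  Y(R7) = 0.006667+0.000j S between n0,n2
  I3: injects 1.52 A into n3 (from n2)
  Y(L4) = 0.000-0.005308j S between n2,n0
  I4: injects 0.00777 A into n3 (from n1)
Assemble and solve the 3×3 MNA system:
  V(n1)=1.168+3.726j  V(n2)=-4.887-2.583j  V(n3)=1.260+3.108j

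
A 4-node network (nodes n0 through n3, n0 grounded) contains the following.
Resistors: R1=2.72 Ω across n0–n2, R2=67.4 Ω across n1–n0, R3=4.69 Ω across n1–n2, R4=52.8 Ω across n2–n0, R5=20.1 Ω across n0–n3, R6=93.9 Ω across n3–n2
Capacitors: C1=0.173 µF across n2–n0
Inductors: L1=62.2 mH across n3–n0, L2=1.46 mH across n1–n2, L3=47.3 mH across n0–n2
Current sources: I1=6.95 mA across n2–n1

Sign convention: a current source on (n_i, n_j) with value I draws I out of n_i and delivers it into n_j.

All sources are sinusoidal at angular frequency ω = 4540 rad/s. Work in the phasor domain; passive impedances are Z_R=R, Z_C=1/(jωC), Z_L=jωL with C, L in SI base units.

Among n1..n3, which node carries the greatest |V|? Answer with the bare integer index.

MNA unknowns: 3 node voltages V₁..V_3
R1: Y=0.3676+0.000j on G[0,2]
R2: Y=0.01484+0.000j on G[1,0]
C1: Y=0.000+0.0007854j on G[2,0]
L1: Y=0.000-0.003541j on G[3,0]
R3: Y=0.2132+0.000j on G[1,2]
L2: Y=0.000-0.1509j on G[1,2]
R4: Y=0.01894+0.000j on G[2,0]
R5: Y=0.04975+0.000j on G[0,3]
R6: Y=0.01065+0.000j on G[3,2]
L3: Y=0.000-0.004657j on G[0,2]
I1: z[2]−=0.00695, z[1]+=0.00695
solve → V1=0.02045+0.01355j, V2=-0.0007624-0.0005163j, V3=-0.0001286-9.857e-05j

1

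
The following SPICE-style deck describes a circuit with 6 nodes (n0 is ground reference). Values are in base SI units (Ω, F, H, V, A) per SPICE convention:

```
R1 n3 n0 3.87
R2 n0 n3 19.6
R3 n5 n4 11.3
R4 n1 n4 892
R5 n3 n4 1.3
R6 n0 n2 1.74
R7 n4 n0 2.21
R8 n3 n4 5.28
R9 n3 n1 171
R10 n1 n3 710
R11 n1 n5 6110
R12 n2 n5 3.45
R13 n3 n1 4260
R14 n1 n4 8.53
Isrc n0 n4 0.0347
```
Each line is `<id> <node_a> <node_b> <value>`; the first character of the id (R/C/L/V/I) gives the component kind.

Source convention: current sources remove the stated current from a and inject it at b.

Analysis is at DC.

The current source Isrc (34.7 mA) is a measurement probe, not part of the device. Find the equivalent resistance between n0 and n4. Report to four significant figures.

R_eq = 1.338 Ω

MNA unknowns: 5 node voltages V₁..V_5
R1: Y=0.2584 on G[3,0]
R2: Y=0.05102 on G[0,3]
R3: Y=0.08850 on G[5,4]
R4: Y=0.001121 on G[1,4]
R5: Y=0.7692 on G[3,4]
R6: Y=0.5747 on G[0,2]
R7: Y=0.4525 on G[4,0]
R8: Y=0.1894 on G[3,4]
R9: Y=0.005848 on G[3,1]
R10: Y=0.001408 on G[1,3]
R11: Y=0.0001637 on G[1,5]
R12: Y=0.2899 on G[2,5]
R13: Y=0.0002347 on G[3,1]
R14: Y=0.1172 on G[1,4]
Isrc: z[0]−=0.0347, z[4]+=0.0347
solve → V1=0.04571, V2=0.004904, V3=0.03515, V4=0.04642, V5=0.01463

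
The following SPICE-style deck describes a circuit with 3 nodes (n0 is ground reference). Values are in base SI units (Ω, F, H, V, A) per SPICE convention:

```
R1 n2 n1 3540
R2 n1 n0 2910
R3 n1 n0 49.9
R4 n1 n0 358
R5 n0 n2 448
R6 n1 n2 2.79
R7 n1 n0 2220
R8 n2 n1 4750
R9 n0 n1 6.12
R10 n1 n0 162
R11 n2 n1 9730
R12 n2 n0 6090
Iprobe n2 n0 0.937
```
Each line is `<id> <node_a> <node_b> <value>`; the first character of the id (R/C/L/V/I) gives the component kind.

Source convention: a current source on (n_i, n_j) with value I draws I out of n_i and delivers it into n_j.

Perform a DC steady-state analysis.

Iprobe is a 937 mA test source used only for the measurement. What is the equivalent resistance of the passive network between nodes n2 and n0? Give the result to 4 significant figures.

R_eq = 7.812 Ω

MNA unknowns: 2 node voltages V₁..V_2
R1: Y=0.0002825 on G[2,1]
R2: Y=0.0003436 on G[1,0]
R3: Y=0.02004 on G[1,0]
R4: Y=0.002793 on G[1,0]
R5: Y=0.002232 on G[0,2]
R6: Y=0.3584 on G[1,2]
R7: Y=0.0004505 on G[1,0]
R8: Y=0.0002105 on G[2,1]
R9: Y=0.1634 on G[0,1]
R10: Y=0.006173 on G[1,0]
R11: Y=0.0001028 on G[2,1]
R12: Y=0.0001642 on G[2,0]
Iprobe: z[2]−=0.937, z[0]+=0.937
solve → V1=-4.759, V2=-7.320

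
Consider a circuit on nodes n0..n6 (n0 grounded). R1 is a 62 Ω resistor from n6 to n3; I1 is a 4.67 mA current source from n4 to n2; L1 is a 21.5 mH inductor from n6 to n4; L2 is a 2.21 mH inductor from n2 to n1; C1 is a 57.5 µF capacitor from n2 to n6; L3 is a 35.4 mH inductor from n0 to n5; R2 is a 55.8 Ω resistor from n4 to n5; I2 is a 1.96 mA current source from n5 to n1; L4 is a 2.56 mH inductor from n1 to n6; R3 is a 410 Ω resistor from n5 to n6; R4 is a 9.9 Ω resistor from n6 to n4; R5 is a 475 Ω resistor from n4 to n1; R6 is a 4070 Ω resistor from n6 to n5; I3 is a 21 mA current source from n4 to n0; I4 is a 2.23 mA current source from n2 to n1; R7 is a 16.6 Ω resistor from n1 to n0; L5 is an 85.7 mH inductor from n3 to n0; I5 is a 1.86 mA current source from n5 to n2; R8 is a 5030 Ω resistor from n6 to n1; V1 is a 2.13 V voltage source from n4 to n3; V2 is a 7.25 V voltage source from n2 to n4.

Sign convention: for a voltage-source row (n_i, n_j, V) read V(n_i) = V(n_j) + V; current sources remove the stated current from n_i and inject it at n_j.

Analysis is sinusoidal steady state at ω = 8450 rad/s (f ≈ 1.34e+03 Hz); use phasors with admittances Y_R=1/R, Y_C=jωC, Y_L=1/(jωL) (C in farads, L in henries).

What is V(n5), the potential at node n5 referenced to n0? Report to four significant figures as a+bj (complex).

-5.908-2.138j V

MNA unknowns: 6 node voltages V₁..V_6 plus 2 source currents (V1, V2)
R1: Y=0.01613+0.000j on G[6,3]
I1: z[4]−=0.00467, z[2]+=0.00467
L1: Y=0.000-0.005504j on G[6,4]
L2: Y=0.000-0.05355j on G[2,1]
C1: Y=0.000+0.4859j on G[2,6]
L3: Y=0.000-0.003343j on G[0,5]
R2: Y=0.01792+0.000j on G[4,5]
I2: z[5]−=0.00196, z[1]+=0.00196
L4: Y=0.000-0.04623j on G[1,6]
R3: Y=0.002439+0.000j on G[5,6]
R4: Y=0.1010+0.000j on G[6,4]
R5: Y=0.002105+0.000j on G[4,1]
R6: Y=0.0002457+0.000j on G[6,5]
I3: z[4]−=0.021, z[0]+=0.021
I4: z[2]−=0.00223, z[1]+=0.00223
R7: Y=0.06024+0.000j on G[1,0]
L5: Y=0.000-0.001381j on G[3,0]
I5: z[5]−=0.00186, z[2]+=0.00186
R8: Y=0.0001988+0.000j on G[6,1]
V1: row V4−V3=2.13, i_V1 at 4,3
V2: row V2−V4=7.25, i_V2 at 2,4
solve → V1=-0.1973-0.5363j, V2=0.2853-1.423j, V3=-9.095-1.423j, V4=-6.965-1.423j, V5=-5.908-2.138j, V6=-0.09365+0.4512j
aux → i_V1=-0.1471-0.01768j, i_V2=-0.8590-0.1583j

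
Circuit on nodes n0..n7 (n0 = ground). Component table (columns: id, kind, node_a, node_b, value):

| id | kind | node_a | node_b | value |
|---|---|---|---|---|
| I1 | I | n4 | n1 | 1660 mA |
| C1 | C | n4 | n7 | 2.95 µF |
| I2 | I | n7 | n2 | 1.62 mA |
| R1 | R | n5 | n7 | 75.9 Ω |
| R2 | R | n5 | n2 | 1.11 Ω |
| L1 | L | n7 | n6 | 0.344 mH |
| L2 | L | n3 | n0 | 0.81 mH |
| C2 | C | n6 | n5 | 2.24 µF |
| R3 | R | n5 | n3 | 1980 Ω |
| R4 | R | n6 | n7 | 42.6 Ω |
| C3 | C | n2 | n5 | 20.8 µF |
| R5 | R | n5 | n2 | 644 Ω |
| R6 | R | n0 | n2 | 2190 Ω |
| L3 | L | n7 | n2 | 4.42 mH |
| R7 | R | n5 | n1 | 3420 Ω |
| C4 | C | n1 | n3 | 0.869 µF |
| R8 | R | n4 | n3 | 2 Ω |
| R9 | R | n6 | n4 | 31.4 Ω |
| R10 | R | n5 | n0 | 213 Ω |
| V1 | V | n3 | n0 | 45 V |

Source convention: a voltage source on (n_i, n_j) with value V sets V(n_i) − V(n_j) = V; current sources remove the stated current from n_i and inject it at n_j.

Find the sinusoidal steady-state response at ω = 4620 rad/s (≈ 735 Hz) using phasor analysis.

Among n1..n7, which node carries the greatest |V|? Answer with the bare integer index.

Apply KCL at each of the 7 non-ground nodes and solve the resulting linear system.
Node n1: branches {I1, R7, C4} → V_1 = 74.51-410.7j
Node n2: branches {I2, R2, C3, R5, R6, L3} → V_2 = 36.33-5.479j
Node n3: branches {L2, R3, C4, R8, V1} → V_3 = 45.00+0.000j
Node n4: branches {I1, C1, R8, R9} → V_4 = 41.34-0.1748j
Node n5: branches {R1, R2, C2, R3, C3, R5, R7, R10} → V_5 = 36.10-5.491j
Node n6: branches {L1, C2, R4, R9} → V_6 = 35.69-0.5070j
Node n7: branches {C1, I2, R1, L1, R4, L3} → V_7 = 35.70-0.8752j
Source currents: i(V1)=-0.1861+12.05j

1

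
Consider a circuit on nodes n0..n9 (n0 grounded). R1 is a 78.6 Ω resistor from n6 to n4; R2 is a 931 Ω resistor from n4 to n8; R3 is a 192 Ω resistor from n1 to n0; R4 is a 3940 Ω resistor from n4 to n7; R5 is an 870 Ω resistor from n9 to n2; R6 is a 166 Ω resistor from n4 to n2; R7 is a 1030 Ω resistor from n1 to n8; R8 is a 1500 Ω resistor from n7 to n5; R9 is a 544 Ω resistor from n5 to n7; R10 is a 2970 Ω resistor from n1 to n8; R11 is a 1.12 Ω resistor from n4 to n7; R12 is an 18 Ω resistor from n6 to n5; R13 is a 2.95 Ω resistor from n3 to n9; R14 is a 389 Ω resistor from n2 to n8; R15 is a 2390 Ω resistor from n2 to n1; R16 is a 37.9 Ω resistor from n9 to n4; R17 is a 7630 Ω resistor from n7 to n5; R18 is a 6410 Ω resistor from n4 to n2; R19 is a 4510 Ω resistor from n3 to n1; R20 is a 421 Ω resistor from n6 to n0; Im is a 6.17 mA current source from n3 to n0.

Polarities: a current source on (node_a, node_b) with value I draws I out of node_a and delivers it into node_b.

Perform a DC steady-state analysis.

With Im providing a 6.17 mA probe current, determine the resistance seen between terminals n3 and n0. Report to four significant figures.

MNA unknowns: 9 node voltages V₁..V_9
R1: Y=0.01272 on G[6,4]
R2: Y=0.001074 on G[4,8]
R3: Y=0.005208 on G[1,0]
R4: Y=0.0002538 on G[4,7]
R5: Y=0.001149 on G[9,2]
R6: Y=0.006024 on G[4,2]
R7: Y=0.0009709 on G[1,8]
R8: Y=0.0006667 on G[7,5]
R9: Y=0.001838 on G[5,7]
R10: Y=0.0003367 on G[1,8]
R11: Y=0.8929 on G[4,7]
R12: Y=0.05556 on G[6,5]
R13: Y=0.3390 on G[3,9]
R14: Y=0.002571 on G[2,8]
R15: Y=0.0004184 on G[2,1]
R16: Y=0.02639 on G[9,4]
R17: Y=0.0001311 on G[7,5]
R18: Y=0.0001560 on G[4,2]
R19: Y=0.0002217 on G[3,1]
R20: Y=0.002375 on G[6,0]
Im: z[3]−=0.00617, z[0]+=0.00617
solve → V1=-0.4315, V2=-1.755, V3=-2.130, V4=-1.909, V5=-1.663, V6=-1.651, V7=-1.908, V8=-1.439, V9=-2.113

R_eq = 345.2 Ω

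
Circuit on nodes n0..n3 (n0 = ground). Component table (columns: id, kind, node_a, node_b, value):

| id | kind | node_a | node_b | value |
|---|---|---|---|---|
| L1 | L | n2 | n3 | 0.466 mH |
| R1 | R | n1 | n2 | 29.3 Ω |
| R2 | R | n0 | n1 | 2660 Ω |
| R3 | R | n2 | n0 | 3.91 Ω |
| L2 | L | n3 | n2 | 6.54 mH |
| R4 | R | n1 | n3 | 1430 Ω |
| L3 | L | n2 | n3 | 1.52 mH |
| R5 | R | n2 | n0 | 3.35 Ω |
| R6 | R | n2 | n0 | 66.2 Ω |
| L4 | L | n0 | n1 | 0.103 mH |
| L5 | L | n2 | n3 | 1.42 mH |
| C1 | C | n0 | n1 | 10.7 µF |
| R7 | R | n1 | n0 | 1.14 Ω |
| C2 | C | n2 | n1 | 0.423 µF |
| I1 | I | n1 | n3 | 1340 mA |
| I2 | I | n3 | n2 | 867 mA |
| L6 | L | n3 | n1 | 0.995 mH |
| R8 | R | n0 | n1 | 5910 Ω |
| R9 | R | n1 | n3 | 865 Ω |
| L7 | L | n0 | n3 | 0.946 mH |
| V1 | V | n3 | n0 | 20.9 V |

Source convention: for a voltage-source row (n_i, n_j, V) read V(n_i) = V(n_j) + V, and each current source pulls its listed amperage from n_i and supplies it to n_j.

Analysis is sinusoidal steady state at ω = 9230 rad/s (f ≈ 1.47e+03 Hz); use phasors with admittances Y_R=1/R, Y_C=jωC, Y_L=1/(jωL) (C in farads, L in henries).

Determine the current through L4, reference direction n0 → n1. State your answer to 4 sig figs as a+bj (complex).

1.834+0.9563j A

Element admittances at ω=9230 rad/s:
  Y(L1) = 0.000-0.2325j S between n2,n3
  Y(R1) = 0.03413+0.000j S between n1,n2
  Y(R2) = 0.0003759+0.000j S between n0,n1
  Y(R3) = 0.2558+0.000j S between n2,n0
  Y(L2) = 0.000-0.01657j S between n3,n2
  Y(R4) = 0.0006993+0.000j S between n1,n3
  Y(L3) = 0.000-0.07128j S between n2,n3
  Y(R5) = 0.2985+0.000j S between n2,n0
  Y(R6) = 0.01511+0.000j S between n2,n0
  Y(L4) = 0.000-1.052j S between n0,n1
  Y(L5) = 0.000-0.07630j S between n2,n3
  Y(C1) = 0.000+0.09876j S between n0,n1
  Y(R7) = 0.8772+0.000j S between n1,n0
  Y(C2) = 0.000+0.003904j S between n2,n1
  I1: injects 1.34 A into n3 (from n1)
  I2: injects 0.867 A into n2 (from n3)
  Y(L6) = 0.000-0.1089j S between n3,n1
  Y(R8) = 0.0001692+0.000j S between n0,n1
  Y(R9) = 0.001156+0.000j S between n1,n3
  Y(L7) = 0.000-0.1145j S between n0,n3
  V1: constraint V(n3)−V(n0) = 20.9
Assemble and solve the 4×4 MNA system:
  V(n1)=0.9091-1.744j  V(n2)=7.375-9.029j  V(n3)=20.90+0.000j
  i(V1)=-3.335+9.932j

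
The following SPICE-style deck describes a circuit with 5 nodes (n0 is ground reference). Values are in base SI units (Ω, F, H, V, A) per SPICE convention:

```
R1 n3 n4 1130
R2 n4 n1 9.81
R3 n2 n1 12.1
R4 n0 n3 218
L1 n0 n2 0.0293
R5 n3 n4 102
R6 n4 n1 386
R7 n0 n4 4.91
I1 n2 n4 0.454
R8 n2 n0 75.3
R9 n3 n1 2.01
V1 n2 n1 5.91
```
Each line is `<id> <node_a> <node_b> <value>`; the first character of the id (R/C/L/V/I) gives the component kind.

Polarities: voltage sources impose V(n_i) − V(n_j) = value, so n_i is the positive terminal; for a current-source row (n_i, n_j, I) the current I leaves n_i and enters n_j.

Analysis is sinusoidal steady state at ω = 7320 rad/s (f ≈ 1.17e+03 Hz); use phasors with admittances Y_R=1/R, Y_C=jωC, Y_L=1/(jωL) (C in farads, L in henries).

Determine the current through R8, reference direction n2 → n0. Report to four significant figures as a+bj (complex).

0.02472+0.001264j A

MNA unknowns: 4 node voltages V₁..V_4 plus 1 source current (V1)
R1: Y=0.0008850+0.000j on G[3,4]
R2: Y=0.1019+0.000j on G[4,1]
R3: Y=0.08264+0.000j on G[2,1]
R4: Y=0.004587+0.000j on G[0,3]
L1: Y=0.000-0.004663j on G[0,2]
R5: Y=0.009804+0.000j on G[3,4]
R6: Y=0.002591+0.000j on G[4,1]
R7: Y=0.2037+0.000j on G[0,4]
I1: z[2]−=0.454, z[4]+=0.454
R8: Y=0.01328+0.000j on G[2,0]
R9: Y=0.4975+0.000j on G[3,1]
V1: row V2−V1=5.91, i_V1 at 2,1
solve → V1=-4.049+0.09516j, V2=1.861+0.09516j, V3=-3.929+0.09304j, V4=-0.03507+0.03431j
aux → i_V1=-0.9676+0.007415j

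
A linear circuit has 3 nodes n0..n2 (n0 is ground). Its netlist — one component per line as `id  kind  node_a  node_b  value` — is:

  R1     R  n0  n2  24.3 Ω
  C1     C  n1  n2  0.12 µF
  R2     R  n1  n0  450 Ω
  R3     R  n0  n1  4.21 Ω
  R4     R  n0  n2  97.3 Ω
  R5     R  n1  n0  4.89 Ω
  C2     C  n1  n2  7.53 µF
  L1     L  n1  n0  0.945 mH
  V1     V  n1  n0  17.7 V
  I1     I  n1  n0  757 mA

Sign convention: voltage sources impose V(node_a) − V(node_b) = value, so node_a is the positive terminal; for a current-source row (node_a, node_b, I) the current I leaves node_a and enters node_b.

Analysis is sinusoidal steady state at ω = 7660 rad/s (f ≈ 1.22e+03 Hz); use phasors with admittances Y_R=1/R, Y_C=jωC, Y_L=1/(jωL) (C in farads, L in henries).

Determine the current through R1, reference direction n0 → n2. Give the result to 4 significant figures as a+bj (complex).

-0.4115-0.3611j A

Apply KCL at each of the 2 non-ground nodes and solve the resulting linear system.
Node n1: branches {C1, R2, R3, R5, C2, L1, V1, I1} → V_1 = 17.70+0.000j
Node n2: branches {R1, C1, R4, C2} → V_2 = 9.998+8.775j
Source currents: i(V1)=-9.134+1.994j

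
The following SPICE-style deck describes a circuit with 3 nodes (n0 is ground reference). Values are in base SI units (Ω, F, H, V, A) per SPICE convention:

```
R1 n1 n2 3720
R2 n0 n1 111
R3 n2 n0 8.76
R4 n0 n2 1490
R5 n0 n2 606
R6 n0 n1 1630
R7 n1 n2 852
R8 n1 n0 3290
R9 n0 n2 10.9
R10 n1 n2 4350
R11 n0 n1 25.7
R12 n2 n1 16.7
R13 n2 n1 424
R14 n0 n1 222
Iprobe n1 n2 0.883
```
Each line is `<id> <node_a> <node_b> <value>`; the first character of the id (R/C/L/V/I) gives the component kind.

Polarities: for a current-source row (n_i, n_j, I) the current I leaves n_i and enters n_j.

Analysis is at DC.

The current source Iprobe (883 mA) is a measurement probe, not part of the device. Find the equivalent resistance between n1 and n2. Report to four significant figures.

R_eq = 9.401 Ω

Element admittances at DC:
  Y(R1) = 0.0002688 S between n1,n2
  Y(R2) = 0.009009 S between n0,n1
  Y(R3) = 0.1142 S between n2,n0
  Y(R4) = 0.0006711 S between n0,n2
  Y(R5) = 0.001650 S between n0,n2
  Y(R6) = 0.0006135 S between n0,n1
  Y(R7) = 0.001174 S between n1,n2
  Y(R8) = 0.0003040 S between n1,n0
  Y(R9) = 0.09174 S between n0,n2
  Y(R10) = 0.0002299 S between n1,n2
  Y(R11) = 0.03891 S between n0,n1
  Y(R12) = 0.05988 S between n2,n1
  Y(R13) = 0.002358 S between n2,n1
  Y(R14) = 0.004505 S between n0,n1
  Iprobe: injects 0.883 A into n2 (from n1)
Assemble and solve the 2×2 MNA system:
  V(n1)=-6.608  V(n2)=1.693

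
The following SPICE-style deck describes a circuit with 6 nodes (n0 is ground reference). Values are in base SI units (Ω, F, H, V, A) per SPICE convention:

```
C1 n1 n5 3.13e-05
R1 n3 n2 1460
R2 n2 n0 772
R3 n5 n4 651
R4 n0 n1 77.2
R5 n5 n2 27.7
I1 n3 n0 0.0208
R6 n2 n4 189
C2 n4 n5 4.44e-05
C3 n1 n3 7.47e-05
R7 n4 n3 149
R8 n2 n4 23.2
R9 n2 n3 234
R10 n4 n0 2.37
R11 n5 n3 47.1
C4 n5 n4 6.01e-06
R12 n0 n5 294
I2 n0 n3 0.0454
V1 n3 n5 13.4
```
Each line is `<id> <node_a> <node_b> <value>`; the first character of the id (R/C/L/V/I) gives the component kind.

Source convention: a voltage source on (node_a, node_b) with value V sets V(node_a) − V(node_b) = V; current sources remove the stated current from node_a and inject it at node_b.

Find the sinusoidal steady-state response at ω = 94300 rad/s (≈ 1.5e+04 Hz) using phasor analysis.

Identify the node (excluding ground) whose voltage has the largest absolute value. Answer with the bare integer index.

3

Element admittances at ω=94300 rad/s:
  Y(C1) = 0.000+2.952j S between n1,n5
  Y(R1) = 0.0006849+0.000j S between n3,n2
  Y(R2) = 0.001295+0.000j S between n2,n0
  Y(R3) = 0.001536+0.000j S between n5,n4
  Y(R4) = 0.01295+0.000j S between n0,n1
  Y(R5) = 0.03610+0.000j S between n5,n2
  I1: injects 0.0208 A into n0 (from n3)
  Y(R6) = 0.005291+0.000j S between n2,n4
  Y(C2) = 0.000+4.187j S between n4,n5
  Y(C3) = 0.000+7.044j S between n1,n3
  Y(R7) = 0.006711+0.000j S between n4,n3
  Y(R8) = 0.04310+0.000j S between n2,n4
  Y(R9) = 0.004274+0.000j S between n2,n3
  Y(R10) = 0.4219+0.000j S between n4,n0
  Y(R11) = 0.02123+0.000j S between n5,n3
  Y(C4) = 0.000+0.5667j S between n5,n4
  Y(R12) = 0.003401+0.000j S between n0,n5
  I2: injects 0.0454 A into n3 (from n0)
  V1: constraint V(n3)−V(n5) = 13.4
Assemble and solve the 6×6 MNA system:
  V(n1)=9.218+0.05613j  V(n2)=0.5107+0.01885j  V(n3)=13.18+0.04419j  V(n4)=-0.2244-0.002137j  V(n5)=-0.2249+0.04419j
  i(V1)=-0.4968-27.87j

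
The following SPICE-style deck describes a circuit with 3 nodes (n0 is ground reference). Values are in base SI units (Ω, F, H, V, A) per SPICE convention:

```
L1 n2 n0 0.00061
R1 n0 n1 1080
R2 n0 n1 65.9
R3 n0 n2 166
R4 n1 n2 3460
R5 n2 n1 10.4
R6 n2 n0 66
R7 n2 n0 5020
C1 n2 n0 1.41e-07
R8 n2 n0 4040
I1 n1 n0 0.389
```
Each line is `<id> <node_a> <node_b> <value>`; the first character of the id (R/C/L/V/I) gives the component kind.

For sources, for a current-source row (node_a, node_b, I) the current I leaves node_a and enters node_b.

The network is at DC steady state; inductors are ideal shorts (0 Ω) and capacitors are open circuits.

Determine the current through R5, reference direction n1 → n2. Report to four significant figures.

Element admittances at DC:
  L1: short n2↔n0 (DC inductor)
  Y(R1) = 0.0009259 S between n0,n1
  Y(R2) = 0.01517 S between n0,n1
  Y(R3) = 0.006024 S between n0,n2
  Y(R4) = 0.0002890 S between n1,n2
  Y(R5) = 0.09615 S between n2,n1
  Y(R6) = 0.01515 S between n2,n0
  Y(R7) = 0.0001992 S between n2,n0
  Y(C1) = 0.000 S between n2,n0
  Y(R8) = 0.0002475 S between n2,n0
  I1: injects 0.389 A into n0 (from n1)
Assemble and solve the 3×3 MNA system:
  V(n1)=-3.456  V(n2)=0.000
  i(L1)=-0.3333

-0.3324 A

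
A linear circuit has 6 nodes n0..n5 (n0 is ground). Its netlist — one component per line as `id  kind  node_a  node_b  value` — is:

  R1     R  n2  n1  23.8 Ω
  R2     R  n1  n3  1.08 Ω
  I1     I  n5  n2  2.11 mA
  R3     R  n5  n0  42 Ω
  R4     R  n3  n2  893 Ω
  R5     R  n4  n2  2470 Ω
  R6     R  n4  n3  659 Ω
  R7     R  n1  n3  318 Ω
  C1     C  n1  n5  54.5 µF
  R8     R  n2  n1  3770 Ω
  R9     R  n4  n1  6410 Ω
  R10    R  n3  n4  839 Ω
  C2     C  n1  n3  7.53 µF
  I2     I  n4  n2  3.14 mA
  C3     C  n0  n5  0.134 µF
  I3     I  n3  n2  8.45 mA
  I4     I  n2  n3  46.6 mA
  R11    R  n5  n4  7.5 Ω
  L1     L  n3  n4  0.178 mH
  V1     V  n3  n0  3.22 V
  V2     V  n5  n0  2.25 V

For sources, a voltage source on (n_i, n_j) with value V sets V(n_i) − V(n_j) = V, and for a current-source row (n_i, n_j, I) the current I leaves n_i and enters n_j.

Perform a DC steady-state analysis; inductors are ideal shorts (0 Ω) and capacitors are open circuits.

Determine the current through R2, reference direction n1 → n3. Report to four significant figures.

-0.03159 A

Apply KCL at each of the 5 non-ground nodes and solve the resulting linear system.
Node n1: branches {R1, R2, R7, C1, R8, R9, C2} → V_1 = 3.186
Node n2: branches {R1, I1, R4, R5, R8, I2, I3, I4} → V_2 = 2.436
Node n3: branches {R2, R4, R6, R7, R10, C2, I3, I4, L1, V1} → V_3 = 3.220
Node n4: branches {R5, R6, R9, R10, I2, R11, L1} → V_4 = 3.220
Node n5: branches {I1, R3, C1, C3, R11, V2} → V_5 = 2.250
Source currents: i(L1)=0.1328, i(V1)=-0.1272, i(V2)=0.07365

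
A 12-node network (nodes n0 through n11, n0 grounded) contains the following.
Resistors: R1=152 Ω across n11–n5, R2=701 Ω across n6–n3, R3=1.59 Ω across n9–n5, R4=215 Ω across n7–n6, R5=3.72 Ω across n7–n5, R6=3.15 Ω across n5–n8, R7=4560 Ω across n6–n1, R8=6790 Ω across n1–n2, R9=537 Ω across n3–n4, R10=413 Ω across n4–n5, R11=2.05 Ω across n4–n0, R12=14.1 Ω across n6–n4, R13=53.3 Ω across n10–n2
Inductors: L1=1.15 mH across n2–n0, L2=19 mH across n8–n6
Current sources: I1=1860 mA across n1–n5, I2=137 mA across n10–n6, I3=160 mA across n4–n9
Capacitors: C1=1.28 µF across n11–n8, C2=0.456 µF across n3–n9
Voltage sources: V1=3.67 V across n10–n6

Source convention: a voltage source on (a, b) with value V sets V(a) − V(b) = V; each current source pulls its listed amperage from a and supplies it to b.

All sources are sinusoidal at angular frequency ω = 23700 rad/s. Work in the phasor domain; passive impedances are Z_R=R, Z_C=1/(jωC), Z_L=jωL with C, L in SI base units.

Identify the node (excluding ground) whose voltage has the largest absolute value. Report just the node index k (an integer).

1

MNA unknowns: 11 node voltages V₁..V_11 plus 1 source current (V1)
R1: Y=0.006579+0.000j on G[11,5]
L1: Y=0.000-0.03669j on G[2,0]
I1: z[1]−=1.86, z[5]+=1.86
R2: Y=0.001427+0.000j on G[6,3]
R3: Y=0.6289+0.000j on G[9,5]
L2: Y=0.000-0.002221j on G[8,6]
R4: Y=0.004651+0.000j on G[7,6]
R5: Y=0.2688+0.000j on G[7,5]
R6: Y=0.3175+0.000j on G[5,8]
R7: Y=0.0002193+0.000j on G[6,1]
R8: Y=0.0001473+0.000j on G[1,2]
I2: z[10]−=0.137, z[6]+=0.137
R9: Y=0.001862+0.000j on G[3,4]
R10: Y=0.002421+0.000j on G[4,5]
C1: Y=0.000+0.03034j on G[11,8]
R11: Y=0.4878+0.000j on G[4,0]
I3: z[4]−=0.16, z[9]+=0.16
C2: Y=0.000+0.01081j on G[3,9]
R12: Y=0.07092+0.000j on G[6,4]
R13: Y=0.01876+0.000j on G[10,2]
V1: row V10−V6=3.67, i_V1 at 10,6
solve → V1=-5076-9.774j, V2=-5.105-15.72j, V3=174.2+74.85j, V4=1.182-0.3840j, V5=198.5+22.48j, V6=0.2905-5.781j, V7=195.1+22.00j, V8=198.3+23.84j, V9=197.8+22.07j, V10=3.960-5.781j, V11=198.0+23.74j
aux → i_V1=-0.3071-0.1864j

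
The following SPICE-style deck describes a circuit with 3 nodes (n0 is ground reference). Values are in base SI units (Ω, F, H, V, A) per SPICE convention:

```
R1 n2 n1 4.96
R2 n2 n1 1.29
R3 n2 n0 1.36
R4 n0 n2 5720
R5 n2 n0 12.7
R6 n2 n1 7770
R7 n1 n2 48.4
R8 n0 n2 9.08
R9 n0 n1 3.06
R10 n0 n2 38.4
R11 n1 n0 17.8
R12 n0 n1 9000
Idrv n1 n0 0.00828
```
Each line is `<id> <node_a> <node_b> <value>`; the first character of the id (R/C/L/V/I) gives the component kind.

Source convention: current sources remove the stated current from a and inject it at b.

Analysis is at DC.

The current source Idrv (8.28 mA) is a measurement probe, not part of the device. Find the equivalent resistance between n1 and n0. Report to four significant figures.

R_eq = 1.150 Ω

Apply KCL at each of the 2 non-ground nodes and solve the resulting linear system.
Node n1: branches {R1, R2, R6, R7, R9, R11, R12, Idrv} → V_1 = -0.009519
Node n2: branches {R1, R2, R3, R4, R5, R6, R7, R8, R10} → V_2 = -0.004875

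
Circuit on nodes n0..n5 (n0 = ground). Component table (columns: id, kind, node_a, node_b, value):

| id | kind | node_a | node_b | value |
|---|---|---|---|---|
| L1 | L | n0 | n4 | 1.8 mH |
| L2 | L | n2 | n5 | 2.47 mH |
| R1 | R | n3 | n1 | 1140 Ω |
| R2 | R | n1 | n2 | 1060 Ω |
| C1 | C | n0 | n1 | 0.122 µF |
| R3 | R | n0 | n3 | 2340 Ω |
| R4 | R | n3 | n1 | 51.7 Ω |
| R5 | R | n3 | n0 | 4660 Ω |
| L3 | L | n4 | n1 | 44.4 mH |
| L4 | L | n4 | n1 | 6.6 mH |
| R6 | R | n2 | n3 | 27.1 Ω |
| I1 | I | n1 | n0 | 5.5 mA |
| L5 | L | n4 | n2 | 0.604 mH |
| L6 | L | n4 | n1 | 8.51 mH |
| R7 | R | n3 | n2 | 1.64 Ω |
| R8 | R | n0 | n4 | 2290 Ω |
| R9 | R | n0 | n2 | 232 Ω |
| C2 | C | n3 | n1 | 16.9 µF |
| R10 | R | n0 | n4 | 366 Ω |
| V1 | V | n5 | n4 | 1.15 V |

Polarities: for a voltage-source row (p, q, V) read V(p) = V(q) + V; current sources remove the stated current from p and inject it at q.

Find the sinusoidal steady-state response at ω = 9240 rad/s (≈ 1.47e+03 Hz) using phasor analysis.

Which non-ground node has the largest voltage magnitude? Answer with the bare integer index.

5

Apply KCL at each of the 5 non-ground nodes and solve the resulting linear system.
Node n1: branches {R1, R2, C1, R4, L3, L4, I1, L6, C2} → V_1 = 0.2064-0.08355j
Node n2: branches {L2, R2, R6, L5, R7, R9} → V_2 = 0.1797-0.1394j
Node n3: branches {R1, R3, R4, R5, R6, R7, C2} → V_3 = 0.1697-0.1290j
Node n4: branches {L1, L3, L4, L5, L6, R8, R10, V1} → V_4 = -0.01315-0.1070j
Node n5: branches {L2, V1} → V_5 = 1.137-0.1070j
Source currents: i(V1)=-0.001419+0.04194j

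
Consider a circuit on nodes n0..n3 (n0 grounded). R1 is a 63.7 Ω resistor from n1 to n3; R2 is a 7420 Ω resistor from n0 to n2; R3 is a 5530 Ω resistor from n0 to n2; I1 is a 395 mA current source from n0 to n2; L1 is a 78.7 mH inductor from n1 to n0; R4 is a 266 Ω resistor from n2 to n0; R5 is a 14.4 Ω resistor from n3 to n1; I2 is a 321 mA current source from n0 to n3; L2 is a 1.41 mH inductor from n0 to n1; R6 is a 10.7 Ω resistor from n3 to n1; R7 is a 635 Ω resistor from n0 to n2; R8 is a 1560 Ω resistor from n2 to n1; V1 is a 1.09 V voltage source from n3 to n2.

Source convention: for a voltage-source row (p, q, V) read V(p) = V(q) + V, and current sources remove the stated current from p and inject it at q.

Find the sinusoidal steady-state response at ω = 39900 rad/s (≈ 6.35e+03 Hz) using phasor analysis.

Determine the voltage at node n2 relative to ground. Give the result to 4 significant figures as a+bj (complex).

Apply KCL at each of the 3 non-ground nodes and solve the resulting linear system.
Node n1: branches {R1, L1, R5, L2, R6, R8} → V_1 = 10.73+35.44j
Node n2: branches {R2, R3, I1, R4, R7, R8, V1} → V_2 = 13.22+34.36j
Node n3: branches {R1, R5, I2, R6, V1} → V_3 = 14.31+34.36j
Source currents: i(V1)=-0.3187+0.1934j

13.22+34.36j V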